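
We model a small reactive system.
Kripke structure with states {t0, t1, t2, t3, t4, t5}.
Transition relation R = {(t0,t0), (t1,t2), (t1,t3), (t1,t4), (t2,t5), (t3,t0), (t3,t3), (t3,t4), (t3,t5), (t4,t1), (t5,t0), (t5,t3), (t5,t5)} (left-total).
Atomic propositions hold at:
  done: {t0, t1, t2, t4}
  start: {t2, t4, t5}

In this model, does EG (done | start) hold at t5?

Sat(done | start) = {t0, t1, t2, t4, t5}
EG (done | start): greatest fixpoint, start Z0 = {t0, t1, t2, t4, t5}, keep only states in Sat with some successor in Z. Already a fixed point.
Sat(EG (done | start)) = {t0, t1, t2, t4, t5}
t5 ∈ Sat(EG (done | start)) = {t0, t1, t2, t4, t5}, so the formula holds at t5.

Yes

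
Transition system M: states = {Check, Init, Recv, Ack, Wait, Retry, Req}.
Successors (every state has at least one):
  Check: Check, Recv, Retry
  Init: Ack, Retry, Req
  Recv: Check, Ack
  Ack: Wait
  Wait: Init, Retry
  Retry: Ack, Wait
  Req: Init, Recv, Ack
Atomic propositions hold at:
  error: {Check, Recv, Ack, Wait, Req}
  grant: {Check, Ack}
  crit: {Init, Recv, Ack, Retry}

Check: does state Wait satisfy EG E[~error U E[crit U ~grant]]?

Sat(~error) = {Init, Retry}
Sat(~grant) = {Init, Recv, Wait, Retry, Req}
E[crit U ~grant]: least fixpoint, start Z0 = Sat(~grant) = {Init, Recv, Wait, Retry, Req}, add states in Sat(crit) with some successor in Z. Z1 = {Init, Recv, Ack, Wait, Retry, Req}; fixed.
Sat(E[crit U ~grant]) = {Init, Recv, Ack, Wait, Retry, Req}
E[~error U E[crit U ~grant]]: least fixpoint, start Z0 = Sat(E[crit U ~grant]) = {Init, Recv, Ack, Wait, Retry, Req}, add states in Sat(~error) with some successor in Z. Already a fixed point.
Sat(E[~error U E[crit U ~grant]]) = {Init, Recv, Ack, Wait, Retry, Req}
EG E[~error U E[crit U ~grant]]: greatest fixpoint, start Z0 = {Init, Recv, Ack, Wait, Retry, Req}, keep only states in Sat with some successor in Z. Already a fixed point.
Sat(EG E[~error U E[crit U ~grant]]) = {Init, Recv, Ack, Wait, Retry, Req}
Wait ∈ Sat(EG E[~error U E[crit U ~grant]]) = {Init, Recv, Ack, Wait, Retry, Req}, so the formula holds at Wait.

Yes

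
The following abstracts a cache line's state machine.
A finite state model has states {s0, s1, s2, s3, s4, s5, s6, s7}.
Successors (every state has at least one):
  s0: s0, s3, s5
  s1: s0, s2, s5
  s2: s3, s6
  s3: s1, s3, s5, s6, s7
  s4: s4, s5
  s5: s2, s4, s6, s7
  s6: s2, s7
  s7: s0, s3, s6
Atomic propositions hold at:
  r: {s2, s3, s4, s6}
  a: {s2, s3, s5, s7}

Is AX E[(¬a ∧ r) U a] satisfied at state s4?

Sat(¬a) = {s0, s1, s4, s6}
Sat(¬a ∧ r) = {s4, s6}
E[(¬a ∧ r) U a]: least fixpoint, start Z0 = Sat(a) = {s2, s3, s5, s7}, add states in Sat(¬a ∧ r) with some successor in Z. Z1 = {s2, s3, s4, s5, s6, s7}; fixed.
Sat(E[(¬a ∧ r) U a]) = {s2, s3, s4, s5, s6, s7}
Sat(AX E[(¬a ∧ r) U a]) = {s : every successor in {s2, s3, s4, s5, s6, s7}} = {s2, s4, s5, s6}
s4 ∈ Sat(AX E[(¬a ∧ r) U a]) = {s2, s4, s5, s6}, so the formula holds at s4.

Yes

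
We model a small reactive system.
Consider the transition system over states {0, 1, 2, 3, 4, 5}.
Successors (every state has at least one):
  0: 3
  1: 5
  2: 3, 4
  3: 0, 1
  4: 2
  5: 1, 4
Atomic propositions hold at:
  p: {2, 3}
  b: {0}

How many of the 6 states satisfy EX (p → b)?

4

Sat(p → b) = {0, 1, 4, 5}
Sat(EX (p → b)) = {s : some successor in {0, 1, 4, 5}} = {1, 2, 3, 5}
|Sat(EX (p → b))| = |{1, 2, 3, 5}| = 4.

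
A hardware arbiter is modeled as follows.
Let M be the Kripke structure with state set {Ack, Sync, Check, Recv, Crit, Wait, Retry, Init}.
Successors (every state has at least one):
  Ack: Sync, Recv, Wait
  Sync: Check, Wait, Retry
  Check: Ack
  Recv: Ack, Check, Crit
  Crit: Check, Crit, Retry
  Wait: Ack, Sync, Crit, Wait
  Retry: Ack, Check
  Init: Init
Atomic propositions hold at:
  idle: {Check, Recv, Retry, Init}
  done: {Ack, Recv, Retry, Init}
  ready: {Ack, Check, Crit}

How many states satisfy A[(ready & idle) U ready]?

3

Sat(ready & idle) = {Check}
A[(ready & idle) U ready]: least fixpoint, start Z0 = Sat(ready) = {Ack, Check, Crit}, add states in Sat(ready & idle) with every successor in Z. Already a fixed point.
Sat(A[(ready & idle) U ready]) = {Ack, Check, Crit}
|Sat(A[(ready & idle) U ready])| = |{Ack, Check, Crit}| = 3.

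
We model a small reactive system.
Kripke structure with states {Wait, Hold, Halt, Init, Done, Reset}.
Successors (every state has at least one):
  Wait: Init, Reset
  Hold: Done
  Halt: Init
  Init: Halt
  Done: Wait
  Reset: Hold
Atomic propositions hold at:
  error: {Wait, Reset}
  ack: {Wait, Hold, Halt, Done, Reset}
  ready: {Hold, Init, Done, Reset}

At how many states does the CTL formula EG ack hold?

4

EG ack: greatest fixpoint, start Z0 = {Wait, Hold, Halt, Done, Reset}, keep only states in Sat with some successor in Z. Z1 = {Wait, Hold, Done, Reset}; fixed.
Sat(EG ack) = {Wait, Hold, Done, Reset}
|Sat(EG ack)| = |{Wait, Hold, Done, Reset}| = 4.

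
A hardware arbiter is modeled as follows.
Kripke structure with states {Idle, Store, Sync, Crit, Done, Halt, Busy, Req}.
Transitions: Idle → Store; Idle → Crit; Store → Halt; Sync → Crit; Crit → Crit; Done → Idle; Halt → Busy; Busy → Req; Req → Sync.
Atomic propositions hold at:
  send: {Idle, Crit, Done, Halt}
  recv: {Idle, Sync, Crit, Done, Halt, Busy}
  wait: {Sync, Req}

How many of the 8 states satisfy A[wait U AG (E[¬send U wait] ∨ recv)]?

5

Sat(¬send) = {Store, Sync, Busy, Req}
E[¬send U wait]: least fixpoint, start Z0 = Sat(wait) = {Sync, Req}, add states in Sat(¬send) with some successor in Z. Z1 = {Sync, Busy, Req}; fixed.
Sat(E[¬send U wait]) = {Sync, Busy, Req}
Sat(E[¬send U wait] ∨ recv) = {Idle, Sync, Crit, Done, Halt, Busy, Req}
AG (E[¬send U wait] ∨ recv): greatest fixpoint, start Z0 = {Idle, Sync, Crit, Done, Halt, Busy, Req}, keep only states in Sat with every successor in Z. Z1 = {Sync, Crit, Done, Halt, Busy, Req}; Z2 = {Sync, Crit, Halt, Busy, Req}; fixed.
Sat(AG (E[¬send U wait] ∨ recv)) = {Sync, Crit, Halt, Busy, Req}
A[wait U AG (E[¬send U wait] ∨ recv)]: least fixpoint, start Z0 = Sat(AG (E[¬send U wait] ∨ recv)) = {Sync, Crit, Halt, Busy, Req}, add states in Sat(wait) with every successor in Z. Already a fixed point.
Sat(A[wait U AG (E[¬send U wait] ∨ recv)]) = {Sync, Crit, Halt, Busy, Req}
|Sat(A[wait U AG (E[¬send U wait] ∨ recv)])| = |{Sync, Crit, Halt, Busy, Req}| = 5.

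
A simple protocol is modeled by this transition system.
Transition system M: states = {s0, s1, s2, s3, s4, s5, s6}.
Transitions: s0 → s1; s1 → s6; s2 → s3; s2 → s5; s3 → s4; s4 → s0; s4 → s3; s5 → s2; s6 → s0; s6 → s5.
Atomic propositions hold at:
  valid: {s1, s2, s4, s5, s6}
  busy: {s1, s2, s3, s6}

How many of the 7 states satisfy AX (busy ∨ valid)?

Sat(busy ∨ valid) = {s1, s2, s3, s4, s5, s6}
Sat(AX (busy ∨ valid)) = {s : every successor in {s1, s2, s3, s4, s5, s6}} = {s0, s1, s2, s3, s5}
|Sat(AX (busy ∨ valid))| = |{s0, s1, s2, s3, s5}| = 5.

5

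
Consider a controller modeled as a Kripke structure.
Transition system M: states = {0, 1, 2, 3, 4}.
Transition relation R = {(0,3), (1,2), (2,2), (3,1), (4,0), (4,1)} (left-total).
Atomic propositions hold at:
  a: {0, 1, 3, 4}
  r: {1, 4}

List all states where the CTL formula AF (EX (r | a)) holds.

{0, 3, 4}

Sat(r | a) = {0, 1, 3, 4}
Sat(EX (r | a)) = {s : some successor in {0, 1, 3, 4}} = {0, 3, 4}
AF (EX (r | a)): least fixpoint, start Z0 = {0, 3, 4}, add states with every successor in Z. Already a fixed point.
Sat(AF (EX (r | a))) = {0, 3, 4}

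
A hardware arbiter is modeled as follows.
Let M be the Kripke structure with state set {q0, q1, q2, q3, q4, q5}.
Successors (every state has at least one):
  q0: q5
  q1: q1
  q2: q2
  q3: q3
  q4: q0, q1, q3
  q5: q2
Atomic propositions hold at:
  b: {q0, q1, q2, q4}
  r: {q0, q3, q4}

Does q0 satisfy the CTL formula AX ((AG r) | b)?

No

AG r: greatest fixpoint, start Z0 = {q0, q3, q4}, keep only states in Sat with every successor in Z. Z1 = {q3}; fixed.
Sat(AG r) = {q3}
Sat((AG r) | b) = {q0, q1, q2, q3, q4}
Sat(AX ((AG r) | b)) = {s : every successor in {q0, q1, q2, q3, q4}} = {q1, q2, q3, q4, q5}
q0 ∉ Sat(AX ((AG r) | b)) = {q1, q2, q3, q4, q5}, so the formula does not hold at q0.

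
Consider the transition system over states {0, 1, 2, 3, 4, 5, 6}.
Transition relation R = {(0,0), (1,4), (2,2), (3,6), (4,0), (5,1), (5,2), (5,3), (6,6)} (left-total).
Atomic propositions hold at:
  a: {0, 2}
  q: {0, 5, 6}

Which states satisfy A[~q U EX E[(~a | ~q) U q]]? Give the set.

Sat(~q) = {1, 2, 3, 4}
Sat(~a) = {1, 3, 4, 5, 6}
Sat(~a | ~q) = {1, 2, 3, 4, 5, 6}
E[(~a | ~q) U q]: least fixpoint, start Z0 = Sat(q) = {0, 5, 6}, add states in Sat(~a | ~q) with some successor in Z. Z1 = {0, 3, 4, 5, 6}; Z2 = {0, 1, 3, 4, 5, 6}; fixed.
Sat(E[(~a | ~q) U q]) = {0, 1, 3, 4, 5, 6}
Sat(EX E[(~a | ~q) U q]) = {s : some successor in {0, 1, 3, 4, 5, 6}} = {0, 1, 3, 4, 5, 6}
A[~q U EX E[(~a | ~q) U q]]: least fixpoint, start Z0 = Sat(EX E[(~a | ~q) U q]) = {0, 1, 3, 4, 5, 6}, add states in Sat(~q) with every successor in Z. Already a fixed point.
Sat(A[~q U EX E[(~a | ~q) U q]]) = {0, 1, 3, 4, 5, 6}

{0, 1, 3, 4, 5, 6}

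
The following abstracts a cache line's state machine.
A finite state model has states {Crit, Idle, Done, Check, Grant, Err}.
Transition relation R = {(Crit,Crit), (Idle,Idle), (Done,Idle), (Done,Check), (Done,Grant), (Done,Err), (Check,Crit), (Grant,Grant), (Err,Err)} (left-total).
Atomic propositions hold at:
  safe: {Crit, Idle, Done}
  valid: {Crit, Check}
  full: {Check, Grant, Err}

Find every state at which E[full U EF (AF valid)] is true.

AF valid: least fixpoint, start Z0 = {Crit, Check}, add states with every successor in Z. Already a fixed point.
Sat(AF valid) = {Crit, Check}
EF (AF valid): least fixpoint, start Z0 = {Crit, Check}, add states with some successor in Z. Z1 = {Crit, Done, Check}; fixed.
Sat(EF (AF valid)) = {Crit, Done, Check}
E[full U EF (AF valid)]: least fixpoint, start Z0 = Sat(EF (AF valid)) = {Crit, Done, Check}, add states in Sat(full) with some successor in Z. Already a fixed point.
Sat(E[full U EF (AF valid)]) = {Crit, Done, Check}

{Crit, Done, Check}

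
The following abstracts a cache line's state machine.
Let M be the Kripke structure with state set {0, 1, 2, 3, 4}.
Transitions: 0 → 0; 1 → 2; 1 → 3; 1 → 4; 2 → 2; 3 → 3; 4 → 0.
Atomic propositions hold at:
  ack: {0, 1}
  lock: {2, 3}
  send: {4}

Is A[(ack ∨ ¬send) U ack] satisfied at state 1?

Yes

Sat(¬send) = {0, 1, 2, 3}
Sat(ack ∨ ¬send) = {0, 1, 2, 3}
A[(ack ∨ ¬send) U ack]: least fixpoint, start Z0 = Sat(ack) = {0, 1}, add states in Sat(ack ∨ ¬send) with every successor in Z. Already a fixed point.
Sat(A[(ack ∨ ¬send) U ack]) = {0, 1}
1 ∈ Sat(A[(ack ∨ ¬send) U ack]) = {0, 1}, so the formula holds at 1.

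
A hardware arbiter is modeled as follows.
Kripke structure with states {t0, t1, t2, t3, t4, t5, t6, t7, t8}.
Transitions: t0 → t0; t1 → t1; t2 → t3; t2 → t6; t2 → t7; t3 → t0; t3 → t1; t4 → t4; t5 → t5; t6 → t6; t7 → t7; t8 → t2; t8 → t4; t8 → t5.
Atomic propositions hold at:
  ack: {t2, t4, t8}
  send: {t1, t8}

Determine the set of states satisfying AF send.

AF send: least fixpoint, start Z0 = {t1, t8}, add states with every successor in Z. Already a fixed point.
Sat(AF send) = {t1, t8}

{t1, t8}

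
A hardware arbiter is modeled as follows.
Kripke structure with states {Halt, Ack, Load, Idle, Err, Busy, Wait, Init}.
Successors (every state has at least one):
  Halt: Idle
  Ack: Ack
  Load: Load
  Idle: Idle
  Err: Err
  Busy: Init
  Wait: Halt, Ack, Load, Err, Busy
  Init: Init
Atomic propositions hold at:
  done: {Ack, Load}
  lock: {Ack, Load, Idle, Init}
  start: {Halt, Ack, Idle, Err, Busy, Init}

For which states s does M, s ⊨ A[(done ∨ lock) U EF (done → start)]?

{Halt, Ack, Idle, Err, Busy, Wait, Init}

Sat(done ∨ lock) = {Ack, Load, Idle, Init}
Sat(done → start) = {Halt, Ack, Idle, Err, Busy, Wait, Init}
EF (done → start): least fixpoint, start Z0 = {Halt, Ack, Idle, Err, Busy, Wait, Init}, add states with some successor in Z. Already a fixed point.
Sat(EF (done → start)) = {Halt, Ack, Idle, Err, Busy, Wait, Init}
A[(done ∨ lock) U EF (done → start)]: least fixpoint, start Z0 = Sat(EF (done → start)) = {Halt, Ack, Idle, Err, Busy, Wait, Init}, add states in Sat(done ∨ lock) with every successor in Z. Already a fixed point.
Sat(A[(done ∨ lock) U EF (done → start)]) = {Halt, Ack, Idle, Err, Busy, Wait, Init}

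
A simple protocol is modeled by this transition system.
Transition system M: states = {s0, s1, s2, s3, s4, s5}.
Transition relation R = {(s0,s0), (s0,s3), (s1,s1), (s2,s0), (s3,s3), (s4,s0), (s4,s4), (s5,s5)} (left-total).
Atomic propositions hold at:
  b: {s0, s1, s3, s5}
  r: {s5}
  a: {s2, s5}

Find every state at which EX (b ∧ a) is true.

{s5}

Sat(b ∧ a) = {s5}
Sat(EX (b ∧ a)) = {s : some successor in {s5}} = {s5}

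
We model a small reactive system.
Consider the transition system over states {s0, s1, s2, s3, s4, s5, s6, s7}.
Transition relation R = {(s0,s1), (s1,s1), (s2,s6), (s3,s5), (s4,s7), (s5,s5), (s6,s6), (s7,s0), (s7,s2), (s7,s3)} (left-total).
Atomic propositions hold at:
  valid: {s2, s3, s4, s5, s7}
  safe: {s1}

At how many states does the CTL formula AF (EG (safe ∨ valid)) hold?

6

Sat(safe ∨ valid) = {s1, s2, s3, s4, s5, s7}
EG (safe ∨ valid): greatest fixpoint, start Z0 = {s1, s2, s3, s4, s5, s7}, keep only states in Sat with some successor in Z. Z1 = {s1, s3, s4, s5, s7}; fixed.
Sat(EG (safe ∨ valid)) = {s1, s3, s4, s5, s7}
AF (EG (safe ∨ valid)): least fixpoint, start Z0 = {s1, s3, s4, s5, s7}, add states with every successor in Z. Z1 = {s0, s1, s3, s4, s5, s7}; fixed.
Sat(AF (EG (safe ∨ valid))) = {s0, s1, s3, s4, s5, s7}
|Sat(AF (EG (safe ∨ valid)))| = |{s0, s1, s3, s4, s5, s7}| = 6.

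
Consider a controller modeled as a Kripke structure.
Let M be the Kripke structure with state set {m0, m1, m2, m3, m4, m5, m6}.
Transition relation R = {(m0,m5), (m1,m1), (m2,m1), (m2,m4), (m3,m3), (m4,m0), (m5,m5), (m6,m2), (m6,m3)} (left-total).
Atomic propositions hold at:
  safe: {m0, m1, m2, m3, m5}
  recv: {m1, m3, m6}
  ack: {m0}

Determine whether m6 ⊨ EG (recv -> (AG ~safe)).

Sat(~safe) = {m4, m6}
AG ~safe: greatest fixpoint, start Z0 = {m4, m6}, keep only states in Sat with every successor in Z. Z1 = ∅; fixed.
Sat(AG ~safe) = ∅
Sat(recv -> (AG ~safe)) = {m0, m2, m4, m5}
EG (recv -> (AG ~safe)): greatest fixpoint, start Z0 = {m0, m2, m4, m5}, keep only states in Sat with some successor in Z. Already a fixed point.
Sat(EG (recv -> (AG ~safe))) = {m0, m2, m4, m5}
m6 ∉ Sat(EG (recv -> (AG ~safe))) = {m0, m2, m4, m5}, so the formula does not hold at m6.

No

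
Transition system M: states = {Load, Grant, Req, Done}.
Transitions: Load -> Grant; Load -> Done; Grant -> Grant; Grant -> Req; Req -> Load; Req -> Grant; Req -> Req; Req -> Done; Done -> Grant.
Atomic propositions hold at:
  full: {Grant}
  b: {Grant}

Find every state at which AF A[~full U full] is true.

{Load, Grant, Done}

Sat(~full) = {Load, Req, Done}
A[~full U full]: least fixpoint, start Z0 = Sat(full) = {Grant}, add states in Sat(~full) with every successor in Z. Z1 = {Grant, Done}; Z2 = {Load, Grant, Done}; fixed.
Sat(A[~full U full]) = {Load, Grant, Done}
AF A[~full U full]: least fixpoint, start Z0 = {Load, Grant, Done}, add states with every successor in Z. Already a fixed point.
Sat(AF A[~full U full]) = {Load, Grant, Done}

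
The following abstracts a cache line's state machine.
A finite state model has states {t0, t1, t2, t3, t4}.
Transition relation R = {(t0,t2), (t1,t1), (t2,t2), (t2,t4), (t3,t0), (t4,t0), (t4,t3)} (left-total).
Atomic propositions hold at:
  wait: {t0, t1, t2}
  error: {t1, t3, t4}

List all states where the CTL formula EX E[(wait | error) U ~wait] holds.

Sat(wait | error) = {t0, t1, t2, t3, t4}
Sat(~wait) = {t3, t4}
E[(wait | error) U ~wait]: least fixpoint, start Z0 = Sat(~wait) = {t3, t4}, add states in Sat(wait | error) with some successor in Z. Z1 = {t2, t3, t4}; Z2 = {t0, t2, t3, t4}; fixed.
Sat(E[(wait | error) U ~wait]) = {t0, t2, t3, t4}
Sat(EX E[(wait | error) U ~wait]) = {s : some successor in {t0, t2, t3, t4}} = {t0, t2, t3, t4}

{t0, t2, t3, t4}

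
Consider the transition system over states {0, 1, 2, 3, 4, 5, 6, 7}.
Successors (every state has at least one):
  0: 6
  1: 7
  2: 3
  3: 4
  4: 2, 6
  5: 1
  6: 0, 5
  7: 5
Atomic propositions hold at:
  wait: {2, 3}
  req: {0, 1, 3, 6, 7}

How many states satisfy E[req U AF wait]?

2

AF wait: least fixpoint, start Z0 = {2, 3}, add states with every successor in Z. Already a fixed point.
Sat(AF wait) = {2, 3}
E[req U AF wait]: least fixpoint, start Z0 = Sat(AF wait) = {2, 3}, add states in Sat(req) with some successor in Z. Already a fixed point.
Sat(E[req U AF wait]) = {2, 3}
|Sat(E[req U AF wait])| = |{2, 3}| = 2.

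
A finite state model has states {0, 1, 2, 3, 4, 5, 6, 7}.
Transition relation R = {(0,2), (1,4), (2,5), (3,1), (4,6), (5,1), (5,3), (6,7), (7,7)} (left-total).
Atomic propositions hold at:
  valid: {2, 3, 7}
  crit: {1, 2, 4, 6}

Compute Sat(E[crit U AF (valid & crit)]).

{0, 2}

Sat(valid & crit) = {2}
AF (valid & crit): least fixpoint, start Z0 = {2}, add states with every successor in Z. Z1 = {0, 2}; fixed.
Sat(AF (valid & crit)) = {0, 2}
E[crit U AF (valid & crit)]: least fixpoint, start Z0 = Sat(AF (valid & crit)) = {0, 2}, add states in Sat(crit) with some successor in Z. Already a fixed point.
Sat(E[crit U AF (valid & crit)]) = {0, 2}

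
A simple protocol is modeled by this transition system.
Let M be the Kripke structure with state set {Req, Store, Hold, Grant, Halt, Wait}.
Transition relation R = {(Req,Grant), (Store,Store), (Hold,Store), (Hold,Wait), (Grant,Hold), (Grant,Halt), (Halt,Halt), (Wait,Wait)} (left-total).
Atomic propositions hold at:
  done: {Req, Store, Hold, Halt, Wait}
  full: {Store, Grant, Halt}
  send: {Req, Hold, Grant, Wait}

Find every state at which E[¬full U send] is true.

{Req, Hold, Grant, Wait}

Sat(¬full) = {Req, Hold, Wait}
E[¬full U send]: least fixpoint, start Z0 = Sat(send) = {Req, Hold, Grant, Wait}, add states in Sat(¬full) with some successor in Z. Already a fixed point.
Sat(E[¬full U send]) = {Req, Hold, Grant, Wait}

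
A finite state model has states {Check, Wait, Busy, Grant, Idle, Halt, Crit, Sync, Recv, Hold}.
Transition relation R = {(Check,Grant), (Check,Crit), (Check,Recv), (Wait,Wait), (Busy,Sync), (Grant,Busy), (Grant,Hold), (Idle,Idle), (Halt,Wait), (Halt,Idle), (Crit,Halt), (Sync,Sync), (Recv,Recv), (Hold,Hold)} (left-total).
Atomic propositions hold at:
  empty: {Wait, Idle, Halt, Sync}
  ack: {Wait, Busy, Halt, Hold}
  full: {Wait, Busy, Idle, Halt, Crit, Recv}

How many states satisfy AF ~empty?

Sat(~empty) = {Check, Busy, Grant, Crit, Recv, Hold}
AF ~empty: least fixpoint, start Z0 = {Check, Busy, Grant, Crit, Recv, Hold}, add states with every successor in Z. Already a fixed point.
Sat(AF ~empty) = {Check, Busy, Grant, Crit, Recv, Hold}
|Sat(AF ~empty)| = |{Check, Busy, Grant, Crit, Recv, Hold}| = 6.

6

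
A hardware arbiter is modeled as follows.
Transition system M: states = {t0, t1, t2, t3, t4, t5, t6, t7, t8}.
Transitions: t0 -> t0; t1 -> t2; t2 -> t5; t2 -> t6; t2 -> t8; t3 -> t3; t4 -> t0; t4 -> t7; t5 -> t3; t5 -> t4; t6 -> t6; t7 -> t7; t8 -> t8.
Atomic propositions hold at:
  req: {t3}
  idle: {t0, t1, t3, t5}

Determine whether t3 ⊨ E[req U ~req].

No

Sat(~req) = {t0, t1, t2, t4, t5, t6, t7, t8}
E[req U ~req]: least fixpoint, start Z0 = Sat(~req) = {t0, t1, t2, t4, t5, t6, t7, t8}, add states in Sat(req) with some successor in Z. Already a fixed point.
Sat(E[req U ~req]) = {t0, t1, t2, t4, t5, t6, t7, t8}
t3 ∉ Sat(E[req U ~req]) = {t0, t1, t2, t4, t5, t6, t7, t8}, so the formula does not hold at t3.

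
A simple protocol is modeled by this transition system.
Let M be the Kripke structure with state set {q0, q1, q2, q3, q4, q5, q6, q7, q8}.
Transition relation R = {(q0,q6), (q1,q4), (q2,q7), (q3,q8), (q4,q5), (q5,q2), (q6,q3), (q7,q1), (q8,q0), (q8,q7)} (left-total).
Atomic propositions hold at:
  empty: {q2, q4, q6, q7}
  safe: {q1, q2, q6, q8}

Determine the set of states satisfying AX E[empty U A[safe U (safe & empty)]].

{q0, q5}

Sat(safe & empty) = {q2, q6}
A[safe U (safe & empty)]: least fixpoint, start Z0 = Sat((safe & empty)) = {q2, q6}, add states in Sat(safe) with every successor in Z. Already a fixed point.
Sat(A[safe U (safe & empty)]) = {q2, q6}
E[empty U A[safe U (safe & empty)]]: least fixpoint, start Z0 = Sat(A[safe U (safe & empty)]) = {q2, q6}, add states in Sat(empty) with some successor in Z. Already a fixed point.
Sat(E[empty U A[safe U (safe & empty)]]) = {q2, q6}
Sat(AX E[empty U A[safe U (safe & empty)]]) = {s : every successor in {q2, q6}} = {q0, q5}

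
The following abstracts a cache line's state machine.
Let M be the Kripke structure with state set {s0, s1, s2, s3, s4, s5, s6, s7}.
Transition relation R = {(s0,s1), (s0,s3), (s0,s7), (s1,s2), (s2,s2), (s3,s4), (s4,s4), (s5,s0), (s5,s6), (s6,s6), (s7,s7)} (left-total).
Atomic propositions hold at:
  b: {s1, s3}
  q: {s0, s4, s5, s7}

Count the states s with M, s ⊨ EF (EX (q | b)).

5

Sat(q | b) = {s0, s1, s3, s4, s5, s7}
Sat(EX (q | b)) = {s : some successor in {s0, s1, s3, s4, s5, s7}} = {s0, s3, s4, s5, s7}
EF (EX (q | b)): least fixpoint, start Z0 = {s0, s3, s4, s5, s7}, add states with some successor in Z. Already a fixed point.
Sat(EF (EX (q | b))) = {s0, s3, s4, s5, s7}
|Sat(EF (EX (q | b)))| = |{s0, s3, s4, s5, s7}| = 5.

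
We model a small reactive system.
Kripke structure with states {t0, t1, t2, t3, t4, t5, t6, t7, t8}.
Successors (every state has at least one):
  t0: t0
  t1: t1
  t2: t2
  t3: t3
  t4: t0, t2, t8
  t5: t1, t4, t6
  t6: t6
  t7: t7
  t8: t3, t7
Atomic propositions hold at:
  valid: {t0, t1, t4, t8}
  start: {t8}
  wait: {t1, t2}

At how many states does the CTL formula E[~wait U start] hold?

Sat(~wait) = {t0, t3, t4, t5, t6, t7, t8}
E[~wait U start]: least fixpoint, start Z0 = Sat(start) = {t8}, add states in Sat(~wait) with some successor in Z. Z1 = {t4, t8}; Z2 = {t4, t5, t8}; fixed.
Sat(E[~wait U start]) = {t4, t5, t8}
|Sat(E[~wait U start])| = |{t4, t5, t8}| = 3.

3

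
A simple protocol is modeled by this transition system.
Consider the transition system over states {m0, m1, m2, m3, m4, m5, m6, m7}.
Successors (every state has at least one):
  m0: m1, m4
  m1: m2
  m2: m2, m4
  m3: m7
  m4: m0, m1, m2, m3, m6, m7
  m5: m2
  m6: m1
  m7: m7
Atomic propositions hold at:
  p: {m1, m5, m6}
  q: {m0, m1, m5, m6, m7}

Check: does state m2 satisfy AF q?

AF q: least fixpoint, start Z0 = {m0, m1, m5, m6, m7}, add states with every successor in Z. Z1 = {m0, m1, m3, m5, m6, m7}; fixed.
Sat(AF q) = {m0, m1, m3, m5, m6, m7}
m2 ∉ Sat(AF q) = {m0, m1, m3, m5, m6, m7}, so the formula does not hold at m2.

No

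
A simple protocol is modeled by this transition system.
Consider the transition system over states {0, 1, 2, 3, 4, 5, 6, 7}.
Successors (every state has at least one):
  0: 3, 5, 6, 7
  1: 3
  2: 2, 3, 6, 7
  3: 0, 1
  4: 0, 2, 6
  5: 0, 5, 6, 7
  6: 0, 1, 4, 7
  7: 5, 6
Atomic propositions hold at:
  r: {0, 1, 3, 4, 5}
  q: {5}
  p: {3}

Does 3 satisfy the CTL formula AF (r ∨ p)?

Sat(r ∨ p) = {0, 1, 3, 4, 5}
AF (r ∨ p): least fixpoint, start Z0 = {0, 1, 3, 4, 5}, add states with every successor in Z. Already a fixed point.
Sat(AF (r ∨ p)) = {0, 1, 3, 4, 5}
3 ∈ Sat(AF (r ∨ p)) = {0, 1, 3, 4, 5}, so the formula holds at 3.

Yes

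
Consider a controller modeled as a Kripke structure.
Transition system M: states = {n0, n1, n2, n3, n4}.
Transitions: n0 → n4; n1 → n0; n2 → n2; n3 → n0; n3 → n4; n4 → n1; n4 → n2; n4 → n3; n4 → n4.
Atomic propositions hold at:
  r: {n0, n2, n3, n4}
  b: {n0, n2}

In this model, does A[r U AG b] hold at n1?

No

AG b: greatest fixpoint, start Z0 = {n0, n2}, keep only states in Sat with every successor in Z. Z1 = {n2}; fixed.
Sat(AG b) = {n2}
A[r U AG b]: least fixpoint, start Z0 = Sat(AG b) = {n2}, add states in Sat(r) with every successor in Z. Already a fixed point.
Sat(A[r U AG b]) = {n2}
n1 ∉ Sat(A[r U AG b]) = {n2}, so the formula does not hold at n1.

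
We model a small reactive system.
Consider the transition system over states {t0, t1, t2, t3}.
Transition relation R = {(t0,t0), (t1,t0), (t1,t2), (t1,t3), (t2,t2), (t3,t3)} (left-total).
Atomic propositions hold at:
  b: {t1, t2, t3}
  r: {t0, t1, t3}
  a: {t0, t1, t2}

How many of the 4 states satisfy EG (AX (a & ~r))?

Sat(~r) = {t2}
Sat(a & ~r) = {t2}
Sat(AX (a & ~r)) = {s : every successor in {t2}} = {t2}
EG (AX (a & ~r)): greatest fixpoint, start Z0 = {t2}, keep only states in Sat with some successor in Z. Already a fixed point.
Sat(EG (AX (a & ~r))) = {t2}
|Sat(EG (AX (a & ~r)))| = |{t2}| = 1.

1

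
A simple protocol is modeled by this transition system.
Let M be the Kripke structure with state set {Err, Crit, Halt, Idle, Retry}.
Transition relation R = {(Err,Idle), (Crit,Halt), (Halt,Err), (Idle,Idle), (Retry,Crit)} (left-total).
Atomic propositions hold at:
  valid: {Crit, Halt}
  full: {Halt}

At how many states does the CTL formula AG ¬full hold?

Sat(¬full) = {Err, Crit, Idle, Retry}
AG ¬full: greatest fixpoint, start Z0 = {Err, Crit, Idle, Retry}, keep only states in Sat with every successor in Z. Z1 = {Err, Idle, Retry}; Z2 = {Err, Idle}; fixed.
Sat(AG ¬full) = {Err, Idle}
|Sat(AG ¬full)| = |{Err, Idle}| = 2.

2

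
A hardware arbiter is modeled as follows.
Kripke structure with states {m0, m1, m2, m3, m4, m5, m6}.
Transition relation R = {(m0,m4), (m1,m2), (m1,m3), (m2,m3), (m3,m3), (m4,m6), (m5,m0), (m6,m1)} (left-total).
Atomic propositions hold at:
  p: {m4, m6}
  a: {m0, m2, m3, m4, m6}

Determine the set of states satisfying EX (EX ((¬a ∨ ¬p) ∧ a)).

{m1, m2, m3, m6}

Sat(¬a) = {m1, m5}
Sat(¬p) = {m0, m1, m2, m3, m5}
Sat(¬a ∨ ¬p) = {m0, m1, m2, m3, m5}
Sat((¬a ∨ ¬p) ∧ a) = {m0, m2, m3}
Sat(EX ((¬a ∨ ¬p) ∧ a)) = {s : some successor in {m0, m2, m3}} = {m1, m2, m3, m5}
Sat(EX (EX ((¬a ∨ ¬p) ∧ a))) = {s : some successor in {m1, m2, m3, m5}} = {m1, m2, m3, m6}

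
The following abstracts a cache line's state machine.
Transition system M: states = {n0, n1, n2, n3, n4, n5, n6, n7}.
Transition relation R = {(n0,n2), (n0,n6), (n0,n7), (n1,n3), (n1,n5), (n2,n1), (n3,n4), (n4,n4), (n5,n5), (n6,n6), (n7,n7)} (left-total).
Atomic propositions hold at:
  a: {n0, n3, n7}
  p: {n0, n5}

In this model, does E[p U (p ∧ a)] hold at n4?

Sat(p ∧ a) = {n0}
E[p U (p ∧ a)]: least fixpoint, start Z0 = Sat((p ∧ a)) = {n0}, add states in Sat(p) with some successor in Z. Already a fixed point.
Sat(E[p U (p ∧ a)]) = {n0}
n4 ∉ Sat(E[p U (p ∧ a)]) = {n0}, so the formula does not hold at n4.

No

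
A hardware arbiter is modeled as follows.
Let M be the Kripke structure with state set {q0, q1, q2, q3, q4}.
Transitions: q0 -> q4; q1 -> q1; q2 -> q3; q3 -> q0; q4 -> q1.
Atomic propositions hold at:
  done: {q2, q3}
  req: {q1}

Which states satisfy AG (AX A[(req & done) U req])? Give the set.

Sat(req & done) = ∅
A[(req & done) U req]: least fixpoint, start Z0 = Sat(req) = {q1}, add states in Sat(req & done) with every successor in Z. Already a fixed point.
Sat(A[(req & done) U req]) = {q1}
Sat(AX A[(req & done) U req]) = {s : every successor in {q1}} = {q1, q4}
AG (AX A[(req & done) U req]): greatest fixpoint, start Z0 = {q1, q4}, keep only states in Sat with every successor in Z. Already a fixed point.
Sat(AG (AX A[(req & done) U req])) = {q1, q4}

{q1, q4}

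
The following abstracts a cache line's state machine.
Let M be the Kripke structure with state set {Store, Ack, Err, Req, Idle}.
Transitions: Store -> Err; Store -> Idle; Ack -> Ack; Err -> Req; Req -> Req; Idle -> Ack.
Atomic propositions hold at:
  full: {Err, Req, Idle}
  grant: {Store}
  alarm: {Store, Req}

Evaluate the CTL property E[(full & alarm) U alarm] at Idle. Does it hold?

No

Sat(full & alarm) = {Req}
E[(full & alarm) U alarm]: least fixpoint, start Z0 = Sat(alarm) = {Store, Req}, add states in Sat(full & alarm) with some successor in Z. Already a fixed point.
Sat(E[(full & alarm) U alarm]) = {Store, Req}
Idle ∉ Sat(E[(full & alarm) U alarm]) = {Store, Req}, so the formula does not hold at Idle.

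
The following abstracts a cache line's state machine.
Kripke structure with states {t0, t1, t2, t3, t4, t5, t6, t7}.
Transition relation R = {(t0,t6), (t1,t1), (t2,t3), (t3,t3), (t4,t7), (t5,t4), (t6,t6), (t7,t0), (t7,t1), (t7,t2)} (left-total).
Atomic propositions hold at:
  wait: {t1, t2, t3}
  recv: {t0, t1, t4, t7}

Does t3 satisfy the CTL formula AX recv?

Sat(AX recv) = {s : every successor in {t0, t1, t4, t7}} = {t1, t4, t5}
t3 ∉ Sat(AX recv) = {t1, t4, t5}, so the formula does not hold at t3.

No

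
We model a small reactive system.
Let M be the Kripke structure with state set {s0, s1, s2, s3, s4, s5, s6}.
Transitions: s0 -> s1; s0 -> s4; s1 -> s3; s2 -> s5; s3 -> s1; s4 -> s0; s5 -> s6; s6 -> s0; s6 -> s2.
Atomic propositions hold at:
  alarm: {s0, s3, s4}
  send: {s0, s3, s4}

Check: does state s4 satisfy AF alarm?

Yes

AF alarm: least fixpoint, start Z0 = {s0, s3, s4}, add states with every successor in Z. Z1 = {s0, s1, s3, s4}; fixed.
Sat(AF alarm) = {s0, s1, s3, s4}
s4 ∈ Sat(AF alarm) = {s0, s1, s3, s4}, so the formula holds at s4.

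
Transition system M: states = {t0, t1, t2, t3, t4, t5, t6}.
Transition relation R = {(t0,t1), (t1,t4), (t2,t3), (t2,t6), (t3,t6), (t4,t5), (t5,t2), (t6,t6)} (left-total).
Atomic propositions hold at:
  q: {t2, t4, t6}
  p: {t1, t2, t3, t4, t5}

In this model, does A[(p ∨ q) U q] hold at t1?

Sat(p ∨ q) = {t1, t2, t3, t4, t5, t6}
A[(p ∨ q) U q]: least fixpoint, start Z0 = Sat(q) = {t2, t4, t6}, add states in Sat(p ∨ q) with every successor in Z. Z1 = {t1, t2, t3, t4, t5, t6}; fixed.
Sat(A[(p ∨ q) U q]) = {t1, t2, t3, t4, t5, t6}
t1 ∈ Sat(A[(p ∨ q) U q]) = {t1, t2, t3, t4, t5, t6}, so the formula holds at t1.

Yes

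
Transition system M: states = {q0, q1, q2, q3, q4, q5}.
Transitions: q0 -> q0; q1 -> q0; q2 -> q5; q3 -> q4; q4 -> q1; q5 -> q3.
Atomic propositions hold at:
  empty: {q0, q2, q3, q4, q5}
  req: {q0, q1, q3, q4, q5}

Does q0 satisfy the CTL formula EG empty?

Yes

EG empty: greatest fixpoint, start Z0 = {q0, q2, q3, q4, q5}, keep only states in Sat with some successor in Z. Z1 = {q0, q2, q3, q5}; Z2 = {q0, q2, q5}; Z3 = {q0, q2}; Z4 = {q0}; fixed.
Sat(EG empty) = {q0}
q0 ∈ Sat(EG empty) = {q0}, so the formula holds at q0.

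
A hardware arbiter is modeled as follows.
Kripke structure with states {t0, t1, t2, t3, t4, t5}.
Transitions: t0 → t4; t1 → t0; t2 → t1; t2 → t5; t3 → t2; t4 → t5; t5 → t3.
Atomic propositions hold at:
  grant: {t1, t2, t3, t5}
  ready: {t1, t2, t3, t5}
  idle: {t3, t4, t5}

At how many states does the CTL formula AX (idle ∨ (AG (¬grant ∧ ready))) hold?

Sat(¬grant) = {t0, t4}
Sat(¬grant ∧ ready) = ∅
AG (¬grant ∧ ready): greatest fixpoint, start Z0 = ∅, keep only states in Sat with every successor in Z. Already a fixed point.
Sat(AG (¬grant ∧ ready)) = ∅
Sat(idle ∨ (AG (¬grant ∧ ready))) = {t3, t4, t5}
Sat(AX (idle ∨ (AG (¬grant ∧ ready)))) = {s : every successor in {t3, t4, t5}} = {t0, t4, t5}
|Sat(AX (idle ∨ (AG (¬grant ∧ ready))))| = |{t0, t4, t5}| = 3.

3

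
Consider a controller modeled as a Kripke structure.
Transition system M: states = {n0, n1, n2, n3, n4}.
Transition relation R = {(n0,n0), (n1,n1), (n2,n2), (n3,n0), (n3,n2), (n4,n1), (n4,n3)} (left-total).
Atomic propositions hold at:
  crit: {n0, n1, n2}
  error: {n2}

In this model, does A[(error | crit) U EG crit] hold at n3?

Sat(error | crit) = {n0, n1, n2}
EG crit: greatest fixpoint, start Z0 = {n0, n1, n2}, keep only states in Sat with some successor in Z. Already a fixed point.
Sat(EG crit) = {n0, n1, n2}
A[(error | crit) U EG crit]: least fixpoint, start Z0 = Sat(EG crit) = {n0, n1, n2}, add states in Sat(error | crit) with every successor in Z. Already a fixed point.
Sat(A[(error | crit) U EG crit]) = {n0, n1, n2}
n3 ∉ Sat(A[(error | crit) U EG crit]) = {n0, n1, n2}, so the formula does not hold at n3.

No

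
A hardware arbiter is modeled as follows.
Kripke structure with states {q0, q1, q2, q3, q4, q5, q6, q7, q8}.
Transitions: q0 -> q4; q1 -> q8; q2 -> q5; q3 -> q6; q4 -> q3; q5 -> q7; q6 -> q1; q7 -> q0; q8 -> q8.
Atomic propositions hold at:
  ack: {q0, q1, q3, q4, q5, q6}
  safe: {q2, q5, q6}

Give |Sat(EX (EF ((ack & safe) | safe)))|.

Sat(ack & safe) = {q5, q6}
Sat((ack & safe) | safe) = {q2, q5, q6}
EF ((ack & safe) | safe): least fixpoint, start Z0 = {q2, q5, q6}, add states with some successor in Z. Z1 = {q2, q3, q5, q6}; Z2 = {q2, q3, q4, q5, q6}; Z3 = {q0, q2, q3, q4, q5, q6}; Z4 = {q0, q2, q3, q4, q5, q6, q7}; fixed.
Sat(EF ((ack & safe) | safe)) = {q0, q2, q3, q4, q5, q6, q7}
Sat(EX (EF ((ack & safe) | safe))) = {s : some successor in {q0, q2, q3, q4, q5, q6, q7}} = {q0, q2, q3, q4, q5, q7}
|Sat(EX (EF ((ack & safe) | safe)))| = |{q0, q2, q3, q4, q5, q7}| = 6.

6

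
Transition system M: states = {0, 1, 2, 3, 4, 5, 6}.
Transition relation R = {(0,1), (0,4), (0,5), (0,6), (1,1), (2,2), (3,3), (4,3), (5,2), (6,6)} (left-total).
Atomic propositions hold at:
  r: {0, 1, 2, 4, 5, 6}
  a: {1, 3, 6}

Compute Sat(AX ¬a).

Sat(¬a) = {0, 2, 4, 5}
Sat(AX ¬a) = {s : every successor in {0, 2, 4, 5}} = {2, 5}

{2, 5}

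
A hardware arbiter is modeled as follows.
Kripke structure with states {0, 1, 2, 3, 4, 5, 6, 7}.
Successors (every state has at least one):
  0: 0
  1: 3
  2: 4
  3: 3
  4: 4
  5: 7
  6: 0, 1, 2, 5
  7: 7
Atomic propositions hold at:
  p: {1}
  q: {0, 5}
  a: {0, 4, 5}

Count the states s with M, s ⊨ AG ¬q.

5

Sat(¬q) = {1, 2, 3, 4, 6, 7}
AG ¬q: greatest fixpoint, start Z0 = {1, 2, 3, 4, 6, 7}, keep only states in Sat with every successor in Z. Z1 = {1, 2, 3, 4, 7}; fixed.
Sat(AG ¬q) = {1, 2, 3, 4, 7}
|Sat(AG ¬q)| = |{1, 2, 3, 4, 7}| = 5.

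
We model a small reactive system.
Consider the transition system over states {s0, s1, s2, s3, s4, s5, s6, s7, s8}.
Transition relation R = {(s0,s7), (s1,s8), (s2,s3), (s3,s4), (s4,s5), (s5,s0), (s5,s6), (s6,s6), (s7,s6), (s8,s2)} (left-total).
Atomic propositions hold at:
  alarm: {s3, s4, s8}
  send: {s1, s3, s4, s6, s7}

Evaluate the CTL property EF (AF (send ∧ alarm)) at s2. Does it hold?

Sat(send ∧ alarm) = {s3, s4}
AF (send ∧ alarm): least fixpoint, start Z0 = {s3, s4}, add states with every successor in Z. Z1 = {s2, s3, s4}; Z2 = {s2, s3, s4, s8}; Z3 = {s1, s2, s3, s4, s8}; fixed.
Sat(AF (send ∧ alarm)) = {s1, s2, s3, s4, s8}
EF (AF (send ∧ alarm)): least fixpoint, start Z0 = {s1, s2, s3, s4, s8}, add states with some successor in Z. Already a fixed point.
Sat(EF (AF (send ∧ alarm))) = {s1, s2, s3, s4, s8}
s2 ∈ Sat(EF (AF (send ∧ alarm))) = {s1, s2, s3, s4, s8}, so the formula holds at s2.

Yes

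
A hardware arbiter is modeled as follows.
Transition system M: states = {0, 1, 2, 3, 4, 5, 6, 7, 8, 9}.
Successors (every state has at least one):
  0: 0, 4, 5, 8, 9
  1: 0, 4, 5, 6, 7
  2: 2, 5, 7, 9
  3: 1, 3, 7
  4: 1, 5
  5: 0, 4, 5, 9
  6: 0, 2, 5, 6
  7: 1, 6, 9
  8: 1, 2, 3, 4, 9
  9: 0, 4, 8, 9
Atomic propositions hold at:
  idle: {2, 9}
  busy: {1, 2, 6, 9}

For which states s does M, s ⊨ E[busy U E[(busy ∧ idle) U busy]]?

{1, 2, 6, 9}

Sat(busy ∧ idle) = {2, 9}
E[(busy ∧ idle) U busy]: least fixpoint, start Z0 = Sat(busy) = {1, 2, 6, 9}, add states in Sat(busy ∧ idle) with some successor in Z. Already a fixed point.
Sat(E[(busy ∧ idle) U busy]) = {1, 2, 6, 9}
E[busy U E[(busy ∧ idle) U busy]]: least fixpoint, start Z0 = Sat(E[(busy ∧ idle) U busy]) = {1, 2, 6, 9}, add states in Sat(busy) with some successor in Z. Already a fixed point.
Sat(E[busy U E[(busy ∧ idle) U busy]]) = {1, 2, 6, 9}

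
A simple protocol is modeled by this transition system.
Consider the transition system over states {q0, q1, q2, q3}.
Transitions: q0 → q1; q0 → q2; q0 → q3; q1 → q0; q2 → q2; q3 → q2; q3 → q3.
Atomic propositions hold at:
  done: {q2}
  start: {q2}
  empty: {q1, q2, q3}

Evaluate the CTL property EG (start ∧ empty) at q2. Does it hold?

Sat(start ∧ empty) = {q2}
EG (start ∧ empty): greatest fixpoint, start Z0 = {q2}, keep only states in Sat with some successor in Z. Already a fixed point.
Sat(EG (start ∧ empty)) = {q2}
q2 ∈ Sat(EG (start ∧ empty)) = {q2}, so the formula holds at q2.

Yes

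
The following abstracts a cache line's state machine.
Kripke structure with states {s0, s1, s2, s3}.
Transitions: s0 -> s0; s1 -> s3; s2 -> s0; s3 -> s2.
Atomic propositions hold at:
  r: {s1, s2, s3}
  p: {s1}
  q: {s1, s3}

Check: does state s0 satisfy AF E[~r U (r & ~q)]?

Sat(~r) = {s0}
Sat(~q) = {s0, s2}
Sat(r & ~q) = {s2}
E[~r U (r & ~q)]: least fixpoint, start Z0 = Sat((r & ~q)) = {s2}, add states in Sat(~r) with some successor in Z. Already a fixed point.
Sat(E[~r U (r & ~q)]) = {s2}
AF E[~r U (r & ~q)]: least fixpoint, start Z0 = {s2}, add states with every successor in Z. Z1 = {s2, s3}; Z2 = {s1, s2, s3}; fixed.
Sat(AF E[~r U (r & ~q)]) = {s1, s2, s3}
s0 ∉ Sat(AF E[~r U (r & ~q)]) = {s1, s2, s3}, so the formula does not hold at s0.

No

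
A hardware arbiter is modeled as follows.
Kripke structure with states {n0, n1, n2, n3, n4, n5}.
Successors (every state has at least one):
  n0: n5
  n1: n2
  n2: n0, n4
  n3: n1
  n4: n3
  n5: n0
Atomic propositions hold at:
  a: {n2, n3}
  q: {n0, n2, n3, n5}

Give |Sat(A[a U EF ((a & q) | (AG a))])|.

Sat(a & q) = {n2, n3}
AG a: greatest fixpoint, start Z0 = {n2, n3}, keep only states in Sat with every successor in Z. Z1 = ∅; fixed.
Sat(AG a) = ∅
Sat((a & q) | (AG a)) = {n2, n3}
EF ((a & q) | (AG a)): least fixpoint, start Z0 = {n2, n3}, add states with some successor in Z. Z1 = {n1, n2, n3, n4}; fixed.
Sat(EF ((a & q) | (AG a))) = {n1, n2, n3, n4}
A[a U EF ((a & q) | (AG a))]: least fixpoint, start Z0 = Sat(EF ((a & q) | (AG a))) = {n1, n2, n3, n4}, add states in Sat(a) with every successor in Z. Already a fixed point.
Sat(A[a U EF ((a & q) | (AG a))]) = {n1, n2, n3, n4}
|Sat(A[a U EF ((a & q) | (AG a))])| = |{n1, n2, n3, n4}| = 4.

4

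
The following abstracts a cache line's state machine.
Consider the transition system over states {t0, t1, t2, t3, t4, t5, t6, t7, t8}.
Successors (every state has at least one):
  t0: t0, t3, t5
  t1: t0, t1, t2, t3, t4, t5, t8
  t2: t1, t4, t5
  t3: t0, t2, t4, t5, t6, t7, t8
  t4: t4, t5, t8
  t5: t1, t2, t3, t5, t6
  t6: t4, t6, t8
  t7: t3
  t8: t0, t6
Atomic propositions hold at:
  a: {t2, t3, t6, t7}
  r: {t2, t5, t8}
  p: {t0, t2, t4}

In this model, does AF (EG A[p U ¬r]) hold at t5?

No

Sat(¬r) = {t0, t1, t3, t4, t6, t7}
A[p U ¬r]: least fixpoint, start Z0 = Sat(¬r) = {t0, t1, t3, t4, t6, t7}, add states in Sat(p) with every successor in Z. Already a fixed point.
Sat(A[p U ¬r]) = {t0, t1, t3, t4, t6, t7}
EG A[p U ¬r]: greatest fixpoint, start Z0 = {t0, t1, t3, t4, t6, t7}, keep only states in Sat with some successor in Z. Already a fixed point.
Sat(EG A[p U ¬r]) = {t0, t1, t3, t4, t6, t7}
AF (EG A[p U ¬r]): least fixpoint, start Z0 = {t0, t1, t3, t4, t6, t7}, add states with every successor in Z. Z1 = {t0, t1, t3, t4, t6, t7, t8}; fixed.
Sat(AF (EG A[p U ¬r])) = {t0, t1, t3, t4, t6, t7, t8}
t5 ∉ Sat(AF (EG A[p U ¬r])) = {t0, t1, t3, t4, t6, t7, t8}, so the formula does not hold at t5.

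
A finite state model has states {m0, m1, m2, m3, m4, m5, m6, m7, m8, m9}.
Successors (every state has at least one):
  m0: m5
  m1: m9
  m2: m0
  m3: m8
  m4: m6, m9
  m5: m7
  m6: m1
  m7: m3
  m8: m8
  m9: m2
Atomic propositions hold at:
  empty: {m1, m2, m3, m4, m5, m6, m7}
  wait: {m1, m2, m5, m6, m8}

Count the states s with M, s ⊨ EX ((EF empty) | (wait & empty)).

EF empty: least fixpoint, start Z0 = {m1, m2, m3, m4, m5, m6, m7}, add states with some successor in Z. Z1 = {m0, m1, m2, m3, m4, m5, m6, m7, m9}; fixed.
Sat(EF empty) = {m0, m1, m2, m3, m4, m5, m6, m7, m9}
Sat(wait & empty) = {m1, m2, m5, m6}
Sat((EF empty) | (wait & empty)) = {m0, m1, m2, m3, m4, m5, m6, m7, m9}
Sat(EX ((EF empty) | (wait & empty))) = {s : some successor in {m0, m1, m2, m3, m4, m5, m6, m7, m9}} = {m0, m1, m2, m4, m5, m6, m7, m9}
|Sat(EX ((EF empty) | (wait & empty)))| = |{m0, m1, m2, m4, m5, m6, m7, m9}| = 8.

8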